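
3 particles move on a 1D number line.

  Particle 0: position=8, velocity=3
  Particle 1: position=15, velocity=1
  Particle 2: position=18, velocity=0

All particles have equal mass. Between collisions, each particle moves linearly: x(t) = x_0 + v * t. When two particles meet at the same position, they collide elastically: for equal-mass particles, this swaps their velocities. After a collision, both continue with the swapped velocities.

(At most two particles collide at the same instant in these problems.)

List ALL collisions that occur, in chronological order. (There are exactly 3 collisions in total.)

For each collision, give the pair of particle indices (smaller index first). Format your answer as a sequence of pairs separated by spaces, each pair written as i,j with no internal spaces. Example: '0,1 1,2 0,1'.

Collision at t=3: particles 1 and 2 swap velocities; positions: p0=17 p1=18 p2=18; velocities now: v0=3 v1=0 v2=1
Collision at t=10/3: particles 0 and 1 swap velocities; positions: p0=18 p1=18 p2=55/3; velocities now: v0=0 v1=3 v2=1
Collision at t=7/2: particles 1 and 2 swap velocities; positions: p0=18 p1=37/2 p2=37/2; velocities now: v0=0 v1=1 v2=3

Answer: 1,2 0,1 1,2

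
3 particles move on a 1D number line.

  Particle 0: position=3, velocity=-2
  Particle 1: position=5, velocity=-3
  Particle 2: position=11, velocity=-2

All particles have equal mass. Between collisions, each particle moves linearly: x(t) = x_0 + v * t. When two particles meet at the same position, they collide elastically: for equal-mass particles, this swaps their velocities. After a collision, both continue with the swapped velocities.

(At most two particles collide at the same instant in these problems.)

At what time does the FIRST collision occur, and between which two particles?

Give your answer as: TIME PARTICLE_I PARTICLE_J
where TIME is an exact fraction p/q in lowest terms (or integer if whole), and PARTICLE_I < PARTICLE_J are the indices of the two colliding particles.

Answer: 2 0 1

Derivation:
Pair (0,1): pos 3,5 vel -2,-3 -> gap=2, closing at 1/unit, collide at t=2
Pair (1,2): pos 5,11 vel -3,-2 -> not approaching (rel speed -1 <= 0)
Earliest collision: t=2 between 0 and 1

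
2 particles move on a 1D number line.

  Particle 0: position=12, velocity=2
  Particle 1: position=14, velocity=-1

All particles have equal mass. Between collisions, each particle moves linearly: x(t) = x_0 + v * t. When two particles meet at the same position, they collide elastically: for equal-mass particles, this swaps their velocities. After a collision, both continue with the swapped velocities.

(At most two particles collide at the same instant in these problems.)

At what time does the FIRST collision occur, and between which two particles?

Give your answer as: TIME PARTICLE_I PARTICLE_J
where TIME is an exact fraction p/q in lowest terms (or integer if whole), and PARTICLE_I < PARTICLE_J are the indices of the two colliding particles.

Pair (0,1): pos 12,14 vel 2,-1 -> gap=2, closing at 3/unit, collide at t=2/3
Earliest collision: t=2/3 between 0 and 1

Answer: 2/3 0 1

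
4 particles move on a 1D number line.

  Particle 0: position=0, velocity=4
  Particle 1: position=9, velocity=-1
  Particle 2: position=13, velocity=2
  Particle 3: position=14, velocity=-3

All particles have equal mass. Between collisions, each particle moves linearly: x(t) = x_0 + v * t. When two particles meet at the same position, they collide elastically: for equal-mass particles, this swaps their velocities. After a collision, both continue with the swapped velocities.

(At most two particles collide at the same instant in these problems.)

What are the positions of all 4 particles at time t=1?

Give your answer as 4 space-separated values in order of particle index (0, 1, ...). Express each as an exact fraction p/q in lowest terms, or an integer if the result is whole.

Collision at t=1/5: particles 2 and 3 swap velocities; positions: p0=4/5 p1=44/5 p2=67/5 p3=67/5; velocities now: v0=4 v1=-1 v2=-3 v3=2
Advance to t=1 (no further collisions before then); velocities: v0=4 v1=-1 v2=-3 v3=2; positions = 4 8 11 15

Answer: 4 8 11 15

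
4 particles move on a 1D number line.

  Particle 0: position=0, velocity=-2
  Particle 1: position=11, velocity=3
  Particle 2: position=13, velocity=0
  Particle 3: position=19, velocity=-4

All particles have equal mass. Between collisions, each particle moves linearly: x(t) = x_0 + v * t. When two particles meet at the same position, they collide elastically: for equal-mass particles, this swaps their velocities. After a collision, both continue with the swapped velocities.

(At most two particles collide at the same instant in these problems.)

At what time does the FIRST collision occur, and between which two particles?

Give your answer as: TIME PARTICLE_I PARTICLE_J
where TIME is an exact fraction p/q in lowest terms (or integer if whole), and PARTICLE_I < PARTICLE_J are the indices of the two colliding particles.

Answer: 2/3 1 2

Derivation:
Pair (0,1): pos 0,11 vel -2,3 -> not approaching (rel speed -5 <= 0)
Pair (1,2): pos 11,13 vel 3,0 -> gap=2, closing at 3/unit, collide at t=2/3
Pair (2,3): pos 13,19 vel 0,-4 -> gap=6, closing at 4/unit, collide at t=3/2
Earliest collision: t=2/3 between 1 and 2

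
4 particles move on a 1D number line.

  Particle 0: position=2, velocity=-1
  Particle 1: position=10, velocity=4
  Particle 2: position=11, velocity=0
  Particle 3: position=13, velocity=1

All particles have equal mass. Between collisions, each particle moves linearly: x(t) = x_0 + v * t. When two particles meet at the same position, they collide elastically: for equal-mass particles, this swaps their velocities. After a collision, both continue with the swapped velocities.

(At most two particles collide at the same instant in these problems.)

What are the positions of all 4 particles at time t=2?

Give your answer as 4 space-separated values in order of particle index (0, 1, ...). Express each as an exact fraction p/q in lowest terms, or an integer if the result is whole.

Answer: 0 11 15 18

Derivation:
Collision at t=1/4: particles 1 and 2 swap velocities; positions: p0=7/4 p1=11 p2=11 p3=53/4; velocities now: v0=-1 v1=0 v2=4 v3=1
Collision at t=1: particles 2 and 3 swap velocities; positions: p0=1 p1=11 p2=14 p3=14; velocities now: v0=-1 v1=0 v2=1 v3=4
Advance to t=2 (no further collisions before then); velocities: v0=-1 v1=0 v2=1 v3=4; positions = 0 11 15 18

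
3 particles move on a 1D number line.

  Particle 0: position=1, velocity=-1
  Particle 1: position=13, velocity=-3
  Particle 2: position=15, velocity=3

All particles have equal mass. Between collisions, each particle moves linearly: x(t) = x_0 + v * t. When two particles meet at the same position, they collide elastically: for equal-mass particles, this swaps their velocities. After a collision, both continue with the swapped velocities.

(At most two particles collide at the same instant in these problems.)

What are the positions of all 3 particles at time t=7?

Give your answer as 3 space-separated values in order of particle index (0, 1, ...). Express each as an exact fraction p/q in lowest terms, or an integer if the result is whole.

Collision at t=6: particles 0 and 1 swap velocities; positions: p0=-5 p1=-5 p2=33; velocities now: v0=-3 v1=-1 v2=3
Advance to t=7 (no further collisions before then); velocities: v0=-3 v1=-1 v2=3; positions = -8 -6 36

Answer: -8 -6 36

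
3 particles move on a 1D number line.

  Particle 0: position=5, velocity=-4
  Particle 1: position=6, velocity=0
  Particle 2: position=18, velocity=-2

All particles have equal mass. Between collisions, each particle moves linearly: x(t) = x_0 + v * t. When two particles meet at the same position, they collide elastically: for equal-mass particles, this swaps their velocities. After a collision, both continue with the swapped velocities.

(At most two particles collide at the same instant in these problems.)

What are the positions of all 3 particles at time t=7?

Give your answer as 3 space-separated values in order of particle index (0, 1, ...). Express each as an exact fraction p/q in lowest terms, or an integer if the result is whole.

Answer: -23 4 6

Derivation:
Collision at t=6: particles 1 and 2 swap velocities; positions: p0=-19 p1=6 p2=6; velocities now: v0=-4 v1=-2 v2=0
Advance to t=7 (no further collisions before then); velocities: v0=-4 v1=-2 v2=0; positions = -23 4 6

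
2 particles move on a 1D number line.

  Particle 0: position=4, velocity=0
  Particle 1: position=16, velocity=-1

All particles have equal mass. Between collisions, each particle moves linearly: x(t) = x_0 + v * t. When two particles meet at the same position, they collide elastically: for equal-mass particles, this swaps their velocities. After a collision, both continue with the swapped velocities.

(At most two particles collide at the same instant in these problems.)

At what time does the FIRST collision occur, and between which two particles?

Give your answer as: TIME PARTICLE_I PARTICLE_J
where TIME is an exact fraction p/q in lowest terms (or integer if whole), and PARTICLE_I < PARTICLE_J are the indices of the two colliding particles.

Answer: 12 0 1

Derivation:
Pair (0,1): pos 4,16 vel 0,-1 -> gap=12, closing at 1/unit, collide at t=12
Earliest collision: t=12 between 0 and 1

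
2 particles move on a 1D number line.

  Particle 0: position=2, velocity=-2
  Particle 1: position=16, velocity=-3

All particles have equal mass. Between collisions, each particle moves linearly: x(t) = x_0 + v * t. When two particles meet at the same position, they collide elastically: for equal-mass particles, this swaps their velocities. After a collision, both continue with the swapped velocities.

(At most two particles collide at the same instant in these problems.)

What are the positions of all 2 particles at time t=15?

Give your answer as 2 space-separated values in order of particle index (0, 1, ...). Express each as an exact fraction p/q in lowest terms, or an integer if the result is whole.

Answer: -29 -28

Derivation:
Collision at t=14: particles 0 and 1 swap velocities; positions: p0=-26 p1=-26; velocities now: v0=-3 v1=-2
Advance to t=15 (no further collisions before then); velocities: v0=-3 v1=-2; positions = -29 -28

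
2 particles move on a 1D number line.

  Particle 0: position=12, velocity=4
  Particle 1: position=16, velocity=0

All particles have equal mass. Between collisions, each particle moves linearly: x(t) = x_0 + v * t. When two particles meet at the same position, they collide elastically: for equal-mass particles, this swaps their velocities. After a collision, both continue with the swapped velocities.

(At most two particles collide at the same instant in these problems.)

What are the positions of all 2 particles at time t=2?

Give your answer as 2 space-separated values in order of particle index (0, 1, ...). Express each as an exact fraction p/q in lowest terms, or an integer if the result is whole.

Answer: 16 20

Derivation:
Collision at t=1: particles 0 and 1 swap velocities; positions: p0=16 p1=16; velocities now: v0=0 v1=4
Advance to t=2 (no further collisions before then); velocities: v0=0 v1=4; positions = 16 20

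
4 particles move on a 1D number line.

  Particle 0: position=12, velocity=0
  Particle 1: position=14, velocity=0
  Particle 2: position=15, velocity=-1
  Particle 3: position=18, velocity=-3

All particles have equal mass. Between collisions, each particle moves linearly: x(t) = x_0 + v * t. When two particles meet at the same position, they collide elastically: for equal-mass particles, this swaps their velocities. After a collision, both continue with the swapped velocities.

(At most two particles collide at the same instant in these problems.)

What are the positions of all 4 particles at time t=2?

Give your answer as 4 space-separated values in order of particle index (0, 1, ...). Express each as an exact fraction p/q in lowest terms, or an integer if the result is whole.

Collision at t=1: particles 1 and 2 swap velocities; positions: p0=12 p1=14 p2=14 p3=15; velocities now: v0=0 v1=-1 v2=0 v3=-3
Collision at t=4/3: particles 2 and 3 swap velocities; positions: p0=12 p1=41/3 p2=14 p3=14; velocities now: v0=0 v1=-1 v2=-3 v3=0
Collision at t=3/2: particles 1 and 2 swap velocities; positions: p0=12 p1=27/2 p2=27/2 p3=14; velocities now: v0=0 v1=-3 v2=-1 v3=0
Collision at t=2: particles 0 and 1 swap velocities; positions: p0=12 p1=12 p2=13 p3=14; velocities now: v0=-3 v1=0 v2=-1 v3=0
Advance to t=2 (no further collisions before then); velocities: v0=-3 v1=0 v2=-1 v3=0; positions = 12 12 13 14

Answer: 12 12 13 14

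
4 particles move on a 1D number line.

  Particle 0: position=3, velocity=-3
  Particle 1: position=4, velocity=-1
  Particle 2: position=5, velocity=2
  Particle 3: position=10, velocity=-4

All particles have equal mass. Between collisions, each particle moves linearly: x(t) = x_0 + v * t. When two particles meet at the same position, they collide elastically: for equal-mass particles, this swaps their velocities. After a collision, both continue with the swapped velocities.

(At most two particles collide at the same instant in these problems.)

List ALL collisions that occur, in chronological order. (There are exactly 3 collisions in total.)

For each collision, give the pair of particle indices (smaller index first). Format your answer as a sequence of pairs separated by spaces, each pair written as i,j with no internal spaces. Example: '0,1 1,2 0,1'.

Answer: 2,3 1,2 0,1

Derivation:
Collision at t=5/6: particles 2 and 3 swap velocities; positions: p0=1/2 p1=19/6 p2=20/3 p3=20/3; velocities now: v0=-3 v1=-1 v2=-4 v3=2
Collision at t=2: particles 1 and 2 swap velocities; positions: p0=-3 p1=2 p2=2 p3=9; velocities now: v0=-3 v1=-4 v2=-1 v3=2
Collision at t=7: particles 0 and 1 swap velocities; positions: p0=-18 p1=-18 p2=-3 p3=19; velocities now: v0=-4 v1=-3 v2=-1 v3=2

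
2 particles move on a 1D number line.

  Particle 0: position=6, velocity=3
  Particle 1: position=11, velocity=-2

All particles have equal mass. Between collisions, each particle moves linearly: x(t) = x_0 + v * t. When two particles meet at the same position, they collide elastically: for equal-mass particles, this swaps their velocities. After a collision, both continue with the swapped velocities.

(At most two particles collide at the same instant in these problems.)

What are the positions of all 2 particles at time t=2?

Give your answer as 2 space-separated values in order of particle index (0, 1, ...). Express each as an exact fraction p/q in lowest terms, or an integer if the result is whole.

Collision at t=1: particles 0 and 1 swap velocities; positions: p0=9 p1=9; velocities now: v0=-2 v1=3
Advance to t=2 (no further collisions before then); velocities: v0=-2 v1=3; positions = 7 12

Answer: 7 12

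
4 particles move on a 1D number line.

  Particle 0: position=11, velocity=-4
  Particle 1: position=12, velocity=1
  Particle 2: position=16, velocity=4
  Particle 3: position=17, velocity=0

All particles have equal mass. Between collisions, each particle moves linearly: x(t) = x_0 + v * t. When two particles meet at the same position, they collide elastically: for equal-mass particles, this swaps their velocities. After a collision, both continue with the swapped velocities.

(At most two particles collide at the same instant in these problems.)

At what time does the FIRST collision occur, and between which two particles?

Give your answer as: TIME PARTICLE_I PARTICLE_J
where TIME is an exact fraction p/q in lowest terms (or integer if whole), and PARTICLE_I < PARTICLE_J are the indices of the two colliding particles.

Answer: 1/4 2 3

Derivation:
Pair (0,1): pos 11,12 vel -4,1 -> not approaching (rel speed -5 <= 0)
Pair (1,2): pos 12,16 vel 1,4 -> not approaching (rel speed -3 <= 0)
Pair (2,3): pos 16,17 vel 4,0 -> gap=1, closing at 4/unit, collide at t=1/4
Earliest collision: t=1/4 between 2 and 3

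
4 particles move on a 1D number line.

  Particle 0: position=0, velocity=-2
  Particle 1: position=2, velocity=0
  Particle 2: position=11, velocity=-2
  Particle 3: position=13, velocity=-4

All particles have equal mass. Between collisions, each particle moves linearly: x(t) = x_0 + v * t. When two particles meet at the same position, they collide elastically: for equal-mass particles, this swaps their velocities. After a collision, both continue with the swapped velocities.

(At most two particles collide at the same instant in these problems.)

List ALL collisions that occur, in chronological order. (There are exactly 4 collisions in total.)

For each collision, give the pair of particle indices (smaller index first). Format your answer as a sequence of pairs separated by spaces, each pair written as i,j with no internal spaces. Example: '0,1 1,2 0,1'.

Collision at t=1: particles 2 and 3 swap velocities; positions: p0=-2 p1=2 p2=9 p3=9; velocities now: v0=-2 v1=0 v2=-4 v3=-2
Collision at t=11/4: particles 1 and 2 swap velocities; positions: p0=-11/2 p1=2 p2=2 p3=11/2; velocities now: v0=-2 v1=-4 v2=0 v3=-2
Collision at t=9/2: particles 2 and 3 swap velocities; positions: p0=-9 p1=-5 p2=2 p3=2; velocities now: v0=-2 v1=-4 v2=-2 v3=0
Collision at t=13/2: particles 0 and 1 swap velocities; positions: p0=-13 p1=-13 p2=-2 p3=2; velocities now: v0=-4 v1=-2 v2=-2 v3=0

Answer: 2,3 1,2 2,3 0,1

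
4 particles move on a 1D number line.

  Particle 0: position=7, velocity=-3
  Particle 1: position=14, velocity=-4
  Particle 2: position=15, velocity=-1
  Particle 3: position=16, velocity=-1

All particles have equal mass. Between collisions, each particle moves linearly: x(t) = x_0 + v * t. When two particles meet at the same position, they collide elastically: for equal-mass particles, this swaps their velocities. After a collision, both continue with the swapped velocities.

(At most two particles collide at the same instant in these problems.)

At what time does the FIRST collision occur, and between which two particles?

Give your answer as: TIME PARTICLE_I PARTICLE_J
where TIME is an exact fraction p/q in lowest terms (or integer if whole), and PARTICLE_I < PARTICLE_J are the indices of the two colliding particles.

Answer: 7 0 1

Derivation:
Pair (0,1): pos 7,14 vel -3,-4 -> gap=7, closing at 1/unit, collide at t=7
Pair (1,2): pos 14,15 vel -4,-1 -> not approaching (rel speed -3 <= 0)
Pair (2,3): pos 15,16 vel -1,-1 -> not approaching (rel speed 0 <= 0)
Earliest collision: t=7 between 0 and 1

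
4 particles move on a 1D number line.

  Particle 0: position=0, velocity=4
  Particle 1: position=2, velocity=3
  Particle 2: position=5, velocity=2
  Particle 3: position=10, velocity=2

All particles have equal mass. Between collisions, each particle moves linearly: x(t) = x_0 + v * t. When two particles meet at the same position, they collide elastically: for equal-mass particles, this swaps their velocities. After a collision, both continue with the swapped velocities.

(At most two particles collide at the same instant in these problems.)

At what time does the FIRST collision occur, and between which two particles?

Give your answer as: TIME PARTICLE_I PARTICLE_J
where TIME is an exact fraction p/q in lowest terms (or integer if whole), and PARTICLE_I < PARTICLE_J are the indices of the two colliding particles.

Pair (0,1): pos 0,2 vel 4,3 -> gap=2, closing at 1/unit, collide at t=2
Pair (1,2): pos 2,5 vel 3,2 -> gap=3, closing at 1/unit, collide at t=3
Pair (2,3): pos 5,10 vel 2,2 -> not approaching (rel speed 0 <= 0)
Earliest collision: t=2 between 0 and 1

Answer: 2 0 1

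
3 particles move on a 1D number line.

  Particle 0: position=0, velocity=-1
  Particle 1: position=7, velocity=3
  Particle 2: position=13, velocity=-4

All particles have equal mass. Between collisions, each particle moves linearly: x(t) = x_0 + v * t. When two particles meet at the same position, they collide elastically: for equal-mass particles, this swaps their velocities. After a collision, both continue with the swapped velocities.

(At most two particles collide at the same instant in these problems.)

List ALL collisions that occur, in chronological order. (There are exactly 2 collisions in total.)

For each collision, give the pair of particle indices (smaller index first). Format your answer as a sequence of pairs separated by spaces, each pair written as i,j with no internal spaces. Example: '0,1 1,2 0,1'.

Collision at t=6/7: particles 1 and 2 swap velocities; positions: p0=-6/7 p1=67/7 p2=67/7; velocities now: v0=-1 v1=-4 v2=3
Collision at t=13/3: particles 0 and 1 swap velocities; positions: p0=-13/3 p1=-13/3 p2=20; velocities now: v0=-4 v1=-1 v2=3

Answer: 1,2 0,1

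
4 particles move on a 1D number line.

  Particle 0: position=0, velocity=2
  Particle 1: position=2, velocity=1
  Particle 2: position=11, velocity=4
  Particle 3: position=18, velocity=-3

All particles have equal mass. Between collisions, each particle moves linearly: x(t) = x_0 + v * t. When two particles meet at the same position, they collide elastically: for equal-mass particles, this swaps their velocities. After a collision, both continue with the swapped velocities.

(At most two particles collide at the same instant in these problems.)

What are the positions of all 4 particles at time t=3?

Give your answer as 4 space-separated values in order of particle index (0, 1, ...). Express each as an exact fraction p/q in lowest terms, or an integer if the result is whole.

Answer: 5 6 9 23

Derivation:
Collision at t=1: particles 2 and 3 swap velocities; positions: p0=2 p1=3 p2=15 p3=15; velocities now: v0=2 v1=1 v2=-3 v3=4
Collision at t=2: particles 0 and 1 swap velocities; positions: p0=4 p1=4 p2=12 p3=19; velocities now: v0=1 v1=2 v2=-3 v3=4
Advance to t=3 (no further collisions before then); velocities: v0=1 v1=2 v2=-3 v3=4; positions = 5 6 9 23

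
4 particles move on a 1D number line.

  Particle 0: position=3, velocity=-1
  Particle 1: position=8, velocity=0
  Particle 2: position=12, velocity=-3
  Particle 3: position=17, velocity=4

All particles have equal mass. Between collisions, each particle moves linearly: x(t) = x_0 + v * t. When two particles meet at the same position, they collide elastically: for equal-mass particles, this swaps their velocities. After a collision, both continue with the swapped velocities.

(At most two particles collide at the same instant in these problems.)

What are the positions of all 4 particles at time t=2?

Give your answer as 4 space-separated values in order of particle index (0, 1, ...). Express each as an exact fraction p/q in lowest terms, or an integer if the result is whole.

Collision at t=4/3: particles 1 and 2 swap velocities; positions: p0=5/3 p1=8 p2=8 p3=67/3; velocities now: v0=-1 v1=-3 v2=0 v3=4
Advance to t=2 (no further collisions before then); velocities: v0=-1 v1=-3 v2=0 v3=4; positions = 1 6 8 25

Answer: 1 6 8 25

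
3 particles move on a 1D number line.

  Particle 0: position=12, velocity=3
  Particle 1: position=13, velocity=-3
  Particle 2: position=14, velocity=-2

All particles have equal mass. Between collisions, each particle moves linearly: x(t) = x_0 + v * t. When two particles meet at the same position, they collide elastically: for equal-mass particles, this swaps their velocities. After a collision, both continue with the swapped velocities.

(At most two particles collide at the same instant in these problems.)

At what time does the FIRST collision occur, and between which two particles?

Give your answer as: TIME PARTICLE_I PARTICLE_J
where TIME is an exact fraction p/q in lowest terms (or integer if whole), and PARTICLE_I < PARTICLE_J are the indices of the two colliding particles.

Pair (0,1): pos 12,13 vel 3,-3 -> gap=1, closing at 6/unit, collide at t=1/6
Pair (1,2): pos 13,14 vel -3,-2 -> not approaching (rel speed -1 <= 0)
Earliest collision: t=1/6 between 0 and 1

Answer: 1/6 0 1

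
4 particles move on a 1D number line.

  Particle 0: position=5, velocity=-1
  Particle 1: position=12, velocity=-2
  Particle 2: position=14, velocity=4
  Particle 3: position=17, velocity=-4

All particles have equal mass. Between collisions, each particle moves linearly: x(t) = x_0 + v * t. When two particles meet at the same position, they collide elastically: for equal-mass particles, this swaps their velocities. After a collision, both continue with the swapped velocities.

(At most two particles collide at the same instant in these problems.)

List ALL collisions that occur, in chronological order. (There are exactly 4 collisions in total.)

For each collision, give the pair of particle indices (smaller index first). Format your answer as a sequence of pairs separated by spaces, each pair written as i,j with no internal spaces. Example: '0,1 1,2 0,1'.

Collision at t=3/8: particles 2 and 3 swap velocities; positions: p0=37/8 p1=45/4 p2=31/2 p3=31/2; velocities now: v0=-1 v1=-2 v2=-4 v3=4
Collision at t=5/2: particles 1 and 2 swap velocities; positions: p0=5/2 p1=7 p2=7 p3=24; velocities now: v0=-1 v1=-4 v2=-2 v3=4
Collision at t=4: particles 0 and 1 swap velocities; positions: p0=1 p1=1 p2=4 p3=30; velocities now: v0=-4 v1=-1 v2=-2 v3=4
Collision at t=7: particles 1 and 2 swap velocities; positions: p0=-11 p1=-2 p2=-2 p3=42; velocities now: v0=-4 v1=-2 v2=-1 v3=4

Answer: 2,3 1,2 0,1 1,2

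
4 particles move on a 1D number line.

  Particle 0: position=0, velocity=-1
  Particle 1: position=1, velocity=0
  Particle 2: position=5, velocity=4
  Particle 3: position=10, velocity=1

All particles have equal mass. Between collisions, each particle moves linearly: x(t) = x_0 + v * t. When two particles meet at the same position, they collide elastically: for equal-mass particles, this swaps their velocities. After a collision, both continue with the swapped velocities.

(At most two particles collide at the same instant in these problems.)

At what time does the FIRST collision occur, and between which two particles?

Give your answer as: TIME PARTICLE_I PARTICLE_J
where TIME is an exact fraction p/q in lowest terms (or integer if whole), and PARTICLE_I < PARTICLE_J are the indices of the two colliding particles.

Answer: 5/3 2 3

Derivation:
Pair (0,1): pos 0,1 vel -1,0 -> not approaching (rel speed -1 <= 0)
Pair (1,2): pos 1,5 vel 0,4 -> not approaching (rel speed -4 <= 0)
Pair (2,3): pos 5,10 vel 4,1 -> gap=5, closing at 3/unit, collide at t=5/3
Earliest collision: t=5/3 between 2 and 3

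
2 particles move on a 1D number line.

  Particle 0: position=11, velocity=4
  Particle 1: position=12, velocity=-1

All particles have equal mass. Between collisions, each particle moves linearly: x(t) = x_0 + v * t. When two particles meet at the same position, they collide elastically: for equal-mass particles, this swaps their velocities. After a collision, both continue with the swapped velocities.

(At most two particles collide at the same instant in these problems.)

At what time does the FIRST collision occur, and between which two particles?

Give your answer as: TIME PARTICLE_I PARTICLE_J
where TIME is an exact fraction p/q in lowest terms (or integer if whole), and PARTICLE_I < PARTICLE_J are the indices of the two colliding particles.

Answer: 1/5 0 1

Derivation:
Pair (0,1): pos 11,12 vel 4,-1 -> gap=1, closing at 5/unit, collide at t=1/5
Earliest collision: t=1/5 between 0 and 1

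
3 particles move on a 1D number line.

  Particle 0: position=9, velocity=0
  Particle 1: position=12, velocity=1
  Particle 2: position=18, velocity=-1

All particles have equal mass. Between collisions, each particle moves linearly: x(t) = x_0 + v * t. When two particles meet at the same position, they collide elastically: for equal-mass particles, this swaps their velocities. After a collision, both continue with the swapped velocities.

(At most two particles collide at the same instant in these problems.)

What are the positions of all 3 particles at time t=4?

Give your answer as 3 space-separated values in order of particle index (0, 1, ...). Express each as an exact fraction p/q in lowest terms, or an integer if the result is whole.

Answer: 9 14 16

Derivation:
Collision at t=3: particles 1 and 2 swap velocities; positions: p0=9 p1=15 p2=15; velocities now: v0=0 v1=-1 v2=1
Advance to t=4 (no further collisions before then); velocities: v0=0 v1=-1 v2=1; positions = 9 14 16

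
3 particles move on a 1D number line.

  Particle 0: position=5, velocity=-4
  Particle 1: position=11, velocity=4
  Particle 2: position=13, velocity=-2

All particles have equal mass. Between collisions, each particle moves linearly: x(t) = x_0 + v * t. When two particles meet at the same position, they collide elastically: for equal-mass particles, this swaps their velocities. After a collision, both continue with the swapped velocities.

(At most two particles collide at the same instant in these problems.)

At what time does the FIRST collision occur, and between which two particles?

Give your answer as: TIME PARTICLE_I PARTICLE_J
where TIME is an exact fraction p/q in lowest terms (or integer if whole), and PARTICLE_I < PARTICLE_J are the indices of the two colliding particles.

Answer: 1/3 1 2

Derivation:
Pair (0,1): pos 5,11 vel -4,4 -> not approaching (rel speed -8 <= 0)
Pair (1,2): pos 11,13 vel 4,-2 -> gap=2, closing at 6/unit, collide at t=1/3
Earliest collision: t=1/3 between 1 and 2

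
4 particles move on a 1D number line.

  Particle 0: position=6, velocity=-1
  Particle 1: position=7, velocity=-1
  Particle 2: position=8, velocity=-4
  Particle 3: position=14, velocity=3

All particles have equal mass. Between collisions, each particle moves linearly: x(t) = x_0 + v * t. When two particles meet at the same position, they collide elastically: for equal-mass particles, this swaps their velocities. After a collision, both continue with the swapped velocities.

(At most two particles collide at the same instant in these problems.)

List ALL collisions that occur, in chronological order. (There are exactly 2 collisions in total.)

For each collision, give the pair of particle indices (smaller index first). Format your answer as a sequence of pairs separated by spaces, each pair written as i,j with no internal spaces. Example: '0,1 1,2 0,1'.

Answer: 1,2 0,1

Derivation:
Collision at t=1/3: particles 1 and 2 swap velocities; positions: p0=17/3 p1=20/3 p2=20/3 p3=15; velocities now: v0=-1 v1=-4 v2=-1 v3=3
Collision at t=2/3: particles 0 and 1 swap velocities; positions: p0=16/3 p1=16/3 p2=19/3 p3=16; velocities now: v0=-4 v1=-1 v2=-1 v3=3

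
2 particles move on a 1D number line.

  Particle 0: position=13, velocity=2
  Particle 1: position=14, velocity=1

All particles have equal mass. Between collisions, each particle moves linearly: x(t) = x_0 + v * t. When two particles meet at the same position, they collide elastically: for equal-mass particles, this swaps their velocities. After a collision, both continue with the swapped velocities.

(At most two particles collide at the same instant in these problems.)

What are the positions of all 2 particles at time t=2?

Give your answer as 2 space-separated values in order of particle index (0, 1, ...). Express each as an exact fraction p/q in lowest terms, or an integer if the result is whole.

Collision at t=1: particles 0 and 1 swap velocities; positions: p0=15 p1=15; velocities now: v0=1 v1=2
Advance to t=2 (no further collisions before then); velocities: v0=1 v1=2; positions = 16 17

Answer: 16 17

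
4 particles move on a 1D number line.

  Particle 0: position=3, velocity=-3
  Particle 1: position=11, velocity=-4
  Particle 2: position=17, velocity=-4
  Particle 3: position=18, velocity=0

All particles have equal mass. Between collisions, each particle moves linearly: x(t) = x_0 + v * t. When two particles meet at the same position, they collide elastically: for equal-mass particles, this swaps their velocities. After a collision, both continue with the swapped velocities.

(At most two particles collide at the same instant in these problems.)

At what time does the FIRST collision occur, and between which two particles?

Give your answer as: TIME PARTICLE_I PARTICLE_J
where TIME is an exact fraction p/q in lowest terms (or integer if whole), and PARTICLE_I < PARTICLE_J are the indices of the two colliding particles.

Pair (0,1): pos 3,11 vel -3,-4 -> gap=8, closing at 1/unit, collide at t=8
Pair (1,2): pos 11,17 vel -4,-4 -> not approaching (rel speed 0 <= 0)
Pair (2,3): pos 17,18 vel -4,0 -> not approaching (rel speed -4 <= 0)
Earliest collision: t=8 between 0 and 1

Answer: 8 0 1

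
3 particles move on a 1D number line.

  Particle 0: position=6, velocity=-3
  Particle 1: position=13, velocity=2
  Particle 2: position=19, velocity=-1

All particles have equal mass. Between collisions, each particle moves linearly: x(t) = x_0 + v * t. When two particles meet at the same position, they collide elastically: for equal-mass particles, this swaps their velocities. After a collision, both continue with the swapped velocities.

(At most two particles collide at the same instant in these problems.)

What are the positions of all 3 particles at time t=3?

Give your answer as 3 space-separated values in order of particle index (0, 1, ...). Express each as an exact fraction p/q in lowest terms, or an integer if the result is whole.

Answer: -3 16 19

Derivation:
Collision at t=2: particles 1 and 2 swap velocities; positions: p0=0 p1=17 p2=17; velocities now: v0=-3 v1=-1 v2=2
Advance to t=3 (no further collisions before then); velocities: v0=-3 v1=-1 v2=2; positions = -3 16 19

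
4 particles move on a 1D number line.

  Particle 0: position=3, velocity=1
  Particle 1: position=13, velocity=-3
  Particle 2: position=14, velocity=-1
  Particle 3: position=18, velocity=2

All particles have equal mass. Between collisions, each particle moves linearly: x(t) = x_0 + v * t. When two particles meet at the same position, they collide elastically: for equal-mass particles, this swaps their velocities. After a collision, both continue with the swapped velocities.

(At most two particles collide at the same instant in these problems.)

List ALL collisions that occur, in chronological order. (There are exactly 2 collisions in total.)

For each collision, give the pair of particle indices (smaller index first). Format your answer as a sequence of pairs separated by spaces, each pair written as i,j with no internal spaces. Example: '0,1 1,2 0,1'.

Collision at t=5/2: particles 0 and 1 swap velocities; positions: p0=11/2 p1=11/2 p2=23/2 p3=23; velocities now: v0=-3 v1=1 v2=-1 v3=2
Collision at t=11/2: particles 1 and 2 swap velocities; positions: p0=-7/2 p1=17/2 p2=17/2 p3=29; velocities now: v0=-3 v1=-1 v2=1 v3=2

Answer: 0,1 1,2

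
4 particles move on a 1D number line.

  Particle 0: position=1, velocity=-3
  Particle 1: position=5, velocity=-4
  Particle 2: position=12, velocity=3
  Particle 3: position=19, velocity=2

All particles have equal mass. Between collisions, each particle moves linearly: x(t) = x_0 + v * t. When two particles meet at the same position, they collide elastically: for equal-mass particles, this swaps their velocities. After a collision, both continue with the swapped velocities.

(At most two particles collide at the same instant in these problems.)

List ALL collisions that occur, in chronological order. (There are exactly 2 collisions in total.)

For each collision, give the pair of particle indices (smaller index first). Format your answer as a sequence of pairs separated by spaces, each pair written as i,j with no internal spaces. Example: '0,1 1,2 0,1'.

Collision at t=4: particles 0 and 1 swap velocities; positions: p0=-11 p1=-11 p2=24 p3=27; velocities now: v0=-4 v1=-3 v2=3 v3=2
Collision at t=7: particles 2 and 3 swap velocities; positions: p0=-23 p1=-20 p2=33 p3=33; velocities now: v0=-4 v1=-3 v2=2 v3=3

Answer: 0,1 2,3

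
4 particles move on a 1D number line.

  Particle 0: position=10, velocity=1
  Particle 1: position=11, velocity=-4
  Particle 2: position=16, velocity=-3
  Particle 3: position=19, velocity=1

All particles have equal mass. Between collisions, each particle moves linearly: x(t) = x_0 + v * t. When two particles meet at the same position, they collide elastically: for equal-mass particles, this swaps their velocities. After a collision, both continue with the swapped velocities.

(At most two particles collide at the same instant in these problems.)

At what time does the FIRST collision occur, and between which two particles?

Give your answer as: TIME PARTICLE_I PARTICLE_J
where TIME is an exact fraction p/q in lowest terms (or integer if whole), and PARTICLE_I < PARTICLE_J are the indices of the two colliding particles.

Answer: 1/5 0 1

Derivation:
Pair (0,1): pos 10,11 vel 1,-4 -> gap=1, closing at 5/unit, collide at t=1/5
Pair (1,2): pos 11,16 vel -4,-3 -> not approaching (rel speed -1 <= 0)
Pair (2,3): pos 16,19 vel -3,1 -> not approaching (rel speed -4 <= 0)
Earliest collision: t=1/5 between 0 and 1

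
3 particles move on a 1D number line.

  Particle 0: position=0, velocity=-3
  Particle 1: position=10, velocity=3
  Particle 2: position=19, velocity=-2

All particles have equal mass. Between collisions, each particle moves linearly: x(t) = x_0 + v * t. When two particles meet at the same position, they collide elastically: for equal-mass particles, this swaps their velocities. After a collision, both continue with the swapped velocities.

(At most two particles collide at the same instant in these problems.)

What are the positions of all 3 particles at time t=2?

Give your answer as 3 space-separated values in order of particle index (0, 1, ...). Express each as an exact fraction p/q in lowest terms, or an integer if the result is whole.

Collision at t=9/5: particles 1 and 2 swap velocities; positions: p0=-27/5 p1=77/5 p2=77/5; velocities now: v0=-3 v1=-2 v2=3
Advance to t=2 (no further collisions before then); velocities: v0=-3 v1=-2 v2=3; positions = -6 15 16

Answer: -6 15 16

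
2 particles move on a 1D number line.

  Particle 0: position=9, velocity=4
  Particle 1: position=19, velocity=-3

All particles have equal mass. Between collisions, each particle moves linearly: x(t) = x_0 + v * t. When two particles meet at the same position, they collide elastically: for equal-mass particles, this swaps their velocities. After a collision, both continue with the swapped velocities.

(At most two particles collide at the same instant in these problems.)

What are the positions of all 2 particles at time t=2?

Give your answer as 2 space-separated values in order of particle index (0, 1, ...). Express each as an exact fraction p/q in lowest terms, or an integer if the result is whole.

Collision at t=10/7: particles 0 and 1 swap velocities; positions: p0=103/7 p1=103/7; velocities now: v0=-3 v1=4
Advance to t=2 (no further collisions before then); velocities: v0=-3 v1=4; positions = 13 17

Answer: 13 17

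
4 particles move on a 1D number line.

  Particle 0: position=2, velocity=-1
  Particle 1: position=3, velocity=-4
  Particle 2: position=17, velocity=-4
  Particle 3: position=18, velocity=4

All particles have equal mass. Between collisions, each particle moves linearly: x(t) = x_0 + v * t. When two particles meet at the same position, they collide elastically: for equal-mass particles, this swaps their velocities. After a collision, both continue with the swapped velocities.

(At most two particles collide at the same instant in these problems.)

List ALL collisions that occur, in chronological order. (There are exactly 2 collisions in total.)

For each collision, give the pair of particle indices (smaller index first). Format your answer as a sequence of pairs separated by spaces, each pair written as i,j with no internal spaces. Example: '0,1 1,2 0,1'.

Collision at t=1/3: particles 0 and 1 swap velocities; positions: p0=5/3 p1=5/3 p2=47/3 p3=58/3; velocities now: v0=-4 v1=-1 v2=-4 v3=4
Collision at t=5: particles 1 and 2 swap velocities; positions: p0=-17 p1=-3 p2=-3 p3=38; velocities now: v0=-4 v1=-4 v2=-1 v3=4

Answer: 0,1 1,2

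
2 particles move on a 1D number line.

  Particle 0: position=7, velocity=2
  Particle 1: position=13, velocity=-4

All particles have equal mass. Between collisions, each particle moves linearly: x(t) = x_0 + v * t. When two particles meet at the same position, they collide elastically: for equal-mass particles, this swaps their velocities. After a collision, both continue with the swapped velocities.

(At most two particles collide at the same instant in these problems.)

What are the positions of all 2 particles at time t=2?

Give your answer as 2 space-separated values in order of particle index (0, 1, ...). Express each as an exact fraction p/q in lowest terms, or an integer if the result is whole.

Collision at t=1: particles 0 and 1 swap velocities; positions: p0=9 p1=9; velocities now: v0=-4 v1=2
Advance to t=2 (no further collisions before then); velocities: v0=-4 v1=2; positions = 5 11

Answer: 5 11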